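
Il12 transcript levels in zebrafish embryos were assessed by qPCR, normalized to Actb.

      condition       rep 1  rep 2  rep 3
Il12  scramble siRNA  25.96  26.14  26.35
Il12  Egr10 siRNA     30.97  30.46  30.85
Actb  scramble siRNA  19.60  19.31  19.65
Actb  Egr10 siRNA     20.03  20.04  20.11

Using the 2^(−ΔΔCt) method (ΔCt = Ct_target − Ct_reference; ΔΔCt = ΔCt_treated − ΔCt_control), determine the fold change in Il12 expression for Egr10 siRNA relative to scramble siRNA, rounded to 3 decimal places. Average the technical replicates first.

0.060

Mean Ct: Il12 scramble siRNA 26.150; Il12 Egr10 siRNA 30.760; Actb scramble siRNA 19.520; Actb Egr10 siRNA 20.060
ΔCt(scramble siRNA) = 26.150 − 19.520 = 6.630
ΔCt(Egr10 siRNA) = 30.760 − 20.060 = 10.700
ΔΔCt = 10.700 − 6.630 = 4.070
Fold change = 2^(−4.070) = 0.0595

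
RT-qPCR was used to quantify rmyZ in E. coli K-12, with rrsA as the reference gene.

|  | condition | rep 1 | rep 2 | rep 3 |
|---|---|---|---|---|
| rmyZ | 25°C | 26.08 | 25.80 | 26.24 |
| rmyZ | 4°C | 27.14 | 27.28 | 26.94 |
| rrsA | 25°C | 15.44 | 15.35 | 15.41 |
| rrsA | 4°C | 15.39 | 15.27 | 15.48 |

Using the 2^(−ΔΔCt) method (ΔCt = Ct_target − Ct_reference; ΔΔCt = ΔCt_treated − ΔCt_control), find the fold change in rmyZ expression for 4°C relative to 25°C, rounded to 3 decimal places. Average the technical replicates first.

Mean Ct: rmyZ 25°C 26.040; rmyZ 4°C 27.120; rrsA 25°C 15.400; rrsA 4°C 15.380
ΔCt(25°C) = 26.040 − 15.400 = 10.640
ΔCt(4°C) = 27.120 − 15.380 = 11.740
ΔΔCt = 11.740 − 10.640 = 1.100
Fold change = 2^(−1.100) = 0.4665

0.467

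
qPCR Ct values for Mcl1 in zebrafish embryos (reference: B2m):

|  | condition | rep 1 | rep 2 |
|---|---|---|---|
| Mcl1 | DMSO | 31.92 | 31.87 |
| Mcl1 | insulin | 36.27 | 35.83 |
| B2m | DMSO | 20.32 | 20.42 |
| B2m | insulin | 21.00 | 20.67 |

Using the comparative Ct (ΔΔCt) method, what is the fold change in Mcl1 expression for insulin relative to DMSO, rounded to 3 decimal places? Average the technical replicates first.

Mean Ct: Mcl1 DMSO 31.895; Mcl1 insulin 36.050; B2m DMSO 20.370; B2m insulin 20.835
ΔCt(DMSO) = 31.895 − 20.370 = 11.525
ΔCt(insulin) = 36.050 − 20.835 = 15.215
ΔΔCt = 15.215 − 11.525 = 3.690
Fold change = 2^(−3.690) = 0.0775

0.077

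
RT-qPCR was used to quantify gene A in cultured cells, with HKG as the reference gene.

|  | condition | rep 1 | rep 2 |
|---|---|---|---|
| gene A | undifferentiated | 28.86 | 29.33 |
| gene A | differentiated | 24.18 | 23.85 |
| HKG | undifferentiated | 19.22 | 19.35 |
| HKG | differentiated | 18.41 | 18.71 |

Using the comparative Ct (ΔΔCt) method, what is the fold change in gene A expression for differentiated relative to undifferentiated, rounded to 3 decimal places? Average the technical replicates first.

Mean Ct: gene A undifferentiated 29.095; gene A differentiated 24.015; HKG undifferentiated 19.285; HKG differentiated 18.560
ΔCt(undifferentiated) = 29.095 − 19.285 = 9.810
ΔCt(differentiated) = 24.015 − 18.560 = 5.455
ΔΔCt = 5.455 − 9.810 = -4.355
Fold change = 2^(−(-4.355)) = 2^4.355 = 20.4638

20.464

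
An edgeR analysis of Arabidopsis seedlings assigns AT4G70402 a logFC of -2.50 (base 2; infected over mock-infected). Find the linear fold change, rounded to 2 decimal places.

Fold change = 2^(-2.50) = 0.177
That is, AT4G70402 drops to 17.7% of the mock-infected level.

0.18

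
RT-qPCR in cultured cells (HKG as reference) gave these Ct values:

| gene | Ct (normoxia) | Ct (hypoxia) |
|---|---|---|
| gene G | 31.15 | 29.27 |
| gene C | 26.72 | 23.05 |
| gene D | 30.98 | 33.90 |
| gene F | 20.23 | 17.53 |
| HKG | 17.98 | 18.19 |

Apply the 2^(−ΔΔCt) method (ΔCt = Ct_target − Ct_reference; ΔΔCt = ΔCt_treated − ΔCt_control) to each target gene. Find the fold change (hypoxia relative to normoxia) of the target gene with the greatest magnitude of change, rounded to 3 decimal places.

gene G: ΔΔCt = (29.27−18.19) − (31.15−17.98) = 11.08 − 13.17 = -2.09; fold change = 2^2.09 = 4.257
gene C: ΔΔCt = (23.05−18.19) − (26.72−17.98) = 4.86 − 8.74 = -3.88; fold change = 2^3.88 = 14.723
gene D: ΔΔCt = (33.90−18.19) − (30.98−17.98) = 15.71 − 13.00 = 2.71; fold change = 2^-2.71 = 0.153
gene F: ΔΔCt = (17.53−18.19) − (20.23−17.98) = -0.66 − 2.25 = -2.91; fold change = 2^2.91 = 7.516
gene C has the largest |ΔΔCt| = 3.88.

14.723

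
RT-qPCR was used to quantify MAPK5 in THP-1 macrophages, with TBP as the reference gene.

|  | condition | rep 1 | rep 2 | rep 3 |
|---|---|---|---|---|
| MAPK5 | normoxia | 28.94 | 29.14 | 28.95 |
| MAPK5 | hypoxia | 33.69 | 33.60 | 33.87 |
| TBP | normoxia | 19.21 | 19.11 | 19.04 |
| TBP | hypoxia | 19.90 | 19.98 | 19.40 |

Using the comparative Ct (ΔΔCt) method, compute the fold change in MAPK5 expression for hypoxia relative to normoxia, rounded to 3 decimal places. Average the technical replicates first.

Mean Ct: MAPK5 normoxia 29.010; MAPK5 hypoxia 33.720; TBP normoxia 19.120; TBP hypoxia 19.760
ΔCt(normoxia) = 29.010 − 19.120 = 9.890
ΔCt(hypoxia) = 33.720 − 19.760 = 13.960
ΔΔCt = 13.960 − 9.890 = 4.070
Fold change = 2^(−4.070) = 0.0595

0.060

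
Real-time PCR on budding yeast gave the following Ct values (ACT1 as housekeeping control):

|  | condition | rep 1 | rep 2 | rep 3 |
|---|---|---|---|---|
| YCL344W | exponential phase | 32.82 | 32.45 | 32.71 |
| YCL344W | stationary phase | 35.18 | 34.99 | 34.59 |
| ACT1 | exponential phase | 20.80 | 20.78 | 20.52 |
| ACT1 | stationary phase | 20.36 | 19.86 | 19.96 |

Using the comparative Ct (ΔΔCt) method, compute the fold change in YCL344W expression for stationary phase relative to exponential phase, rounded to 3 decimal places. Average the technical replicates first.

Mean Ct: YCL344W exponential phase 32.660; YCL344W stationary phase 34.920; ACT1 exponential phase 20.700; ACT1 stationary phase 20.060
ΔCt(exponential phase) = 32.660 − 20.700 = 11.960
ΔCt(stationary phase) = 34.920 − 20.060 = 14.860
ΔΔCt = 14.860 − 11.960 = 2.900
Fold change = 2^(−2.900) = 0.1340

0.134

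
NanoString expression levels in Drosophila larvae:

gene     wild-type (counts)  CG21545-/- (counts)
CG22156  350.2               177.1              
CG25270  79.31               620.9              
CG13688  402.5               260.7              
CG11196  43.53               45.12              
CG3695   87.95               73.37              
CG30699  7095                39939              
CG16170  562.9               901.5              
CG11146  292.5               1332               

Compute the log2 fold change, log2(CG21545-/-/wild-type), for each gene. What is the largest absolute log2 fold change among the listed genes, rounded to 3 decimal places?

log2(177.1/350.2) = -0.984  (CG22156)
log2(620.9/79.31) = 2.969  (CG25270)
log2(260.7/402.5) = -0.627  (CG13688)
log2(45.12/43.53) = 0.052  (CG11196)
log2(73.37/87.95) = -0.261  (CG3695)
log2(39939/7095) = 2.493  (CG30699)
log2(901.5/562.9) = 0.679  (CG16170)
log2(1332/292.5) = 2.187  (CG11146)
The largest magnitude belongs to CG25270.

2.969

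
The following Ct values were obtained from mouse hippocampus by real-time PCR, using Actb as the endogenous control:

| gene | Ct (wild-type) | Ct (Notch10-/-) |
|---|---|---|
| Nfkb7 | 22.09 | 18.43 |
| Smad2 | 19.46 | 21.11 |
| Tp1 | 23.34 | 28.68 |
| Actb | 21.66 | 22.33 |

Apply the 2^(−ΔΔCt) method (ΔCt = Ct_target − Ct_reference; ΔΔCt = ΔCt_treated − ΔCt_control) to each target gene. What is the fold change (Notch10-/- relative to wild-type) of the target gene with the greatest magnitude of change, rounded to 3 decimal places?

0.039

Nfkb7: ΔΔCt = (18.43−22.33) − (22.09−21.66) = -3.90 − 0.43 = -4.33; fold change = 2^4.33 = 20.112
Smad2: ΔΔCt = (21.11−22.33) − (19.46−21.66) = -1.22 − (-2.20) = 0.98; fold change = 2^-0.98 = 0.507
Tp1: ΔΔCt = (28.68−22.33) − (23.34−21.66) = 6.35 − 1.68 = 4.67; fold change = 2^-4.67 = 0.039
Tp1 has the largest |ΔΔCt| = 4.67.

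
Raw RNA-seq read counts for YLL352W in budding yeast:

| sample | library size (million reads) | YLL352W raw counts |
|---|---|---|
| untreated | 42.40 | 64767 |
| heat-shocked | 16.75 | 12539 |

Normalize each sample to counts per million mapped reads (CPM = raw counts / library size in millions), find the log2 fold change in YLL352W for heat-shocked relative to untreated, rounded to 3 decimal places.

CPM(untreated) = 64767 / 42.40 = 1527.5236
CPM(heat-shocked) = 12539 / 16.75 = 748.5970
Fold change = 748.5970 / 1527.5236 = 0.49007
log2(0.49007) = -1.0289

-1.029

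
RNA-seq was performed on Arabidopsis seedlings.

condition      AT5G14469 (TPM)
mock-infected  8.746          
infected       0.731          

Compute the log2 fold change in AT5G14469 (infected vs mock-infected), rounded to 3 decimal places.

Fold change = 0.731 / 8.746 = 0.0836
log2(0.0836) = -3.5807

-3.581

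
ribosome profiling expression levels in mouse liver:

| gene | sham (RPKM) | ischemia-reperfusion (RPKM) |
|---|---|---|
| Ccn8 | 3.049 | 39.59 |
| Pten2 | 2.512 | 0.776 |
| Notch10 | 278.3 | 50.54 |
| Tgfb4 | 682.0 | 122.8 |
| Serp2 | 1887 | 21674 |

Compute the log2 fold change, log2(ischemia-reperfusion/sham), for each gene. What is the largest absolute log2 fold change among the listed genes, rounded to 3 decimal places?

log2(39.59/3.049) = 3.699  (Ccn8)
log2(0.776/2.512) = -1.695  (Pten2)
log2(50.54/278.3) = -2.461  (Notch10)
log2(122.8/682.0) = -2.473  (Tgfb4)
log2(21674/1887) = 3.522  (Serp2)
The largest magnitude belongs to Ccn8.

3.699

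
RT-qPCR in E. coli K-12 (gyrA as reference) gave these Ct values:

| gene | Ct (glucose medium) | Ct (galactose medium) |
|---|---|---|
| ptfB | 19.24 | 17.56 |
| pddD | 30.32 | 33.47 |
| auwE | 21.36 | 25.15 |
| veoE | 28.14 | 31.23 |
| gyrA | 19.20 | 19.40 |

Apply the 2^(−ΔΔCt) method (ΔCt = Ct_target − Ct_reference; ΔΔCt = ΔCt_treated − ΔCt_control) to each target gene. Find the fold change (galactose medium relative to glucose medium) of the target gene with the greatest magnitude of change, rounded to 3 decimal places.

ptfB: ΔΔCt = (17.56−19.40) − (19.24−19.20) = -1.84 − 0.04 = -1.88; fold change = 2^1.88 = 3.681
pddD: ΔΔCt = (33.47−19.40) − (30.32−19.20) = 14.07 − 11.12 = 2.95; fold change = 2^-2.95 = 0.129
auwE: ΔΔCt = (25.15−19.40) − (21.36−19.20) = 5.75 − 2.16 = 3.59; fold change = 2^-3.59 = 0.083
veoE: ΔΔCt = (31.23−19.40) − (28.14−19.20) = 11.83 − 8.94 = 2.89; fold change = 2^-2.89 = 0.135
auwE has the largest |ΔΔCt| = 3.59.

0.083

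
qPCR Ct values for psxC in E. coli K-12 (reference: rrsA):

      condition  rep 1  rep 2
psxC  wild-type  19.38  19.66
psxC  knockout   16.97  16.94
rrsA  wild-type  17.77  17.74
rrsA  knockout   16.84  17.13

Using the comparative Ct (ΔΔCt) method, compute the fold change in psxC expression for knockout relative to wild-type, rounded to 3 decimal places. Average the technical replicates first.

3.470

Mean Ct: psxC wild-type 19.520; psxC knockout 16.955; rrsA wild-type 17.755; rrsA knockout 16.985
ΔCt(wild-type) = 19.520 − 17.755 = 1.765
ΔCt(knockout) = 16.955 − 16.985 = -0.030
ΔΔCt = -0.030 − 1.765 = -1.795
Fold change = 2^(−(-1.795)) = 2^1.795 = 3.4702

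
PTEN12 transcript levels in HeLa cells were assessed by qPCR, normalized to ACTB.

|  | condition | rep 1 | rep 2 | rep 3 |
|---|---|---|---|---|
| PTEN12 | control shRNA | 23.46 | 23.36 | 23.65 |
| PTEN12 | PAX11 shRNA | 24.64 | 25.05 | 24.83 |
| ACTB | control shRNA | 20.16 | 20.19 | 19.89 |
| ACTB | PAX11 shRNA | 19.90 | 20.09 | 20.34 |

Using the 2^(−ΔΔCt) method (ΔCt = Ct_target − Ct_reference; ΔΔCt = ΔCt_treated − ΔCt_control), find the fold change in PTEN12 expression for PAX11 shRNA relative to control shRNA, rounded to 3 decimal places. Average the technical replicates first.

0.401

Mean Ct: PTEN12 control shRNA 23.490; PTEN12 PAX11 shRNA 24.840; ACTB control shRNA 20.080; ACTB PAX11 shRNA 20.110
ΔCt(control shRNA) = 23.490 − 20.080 = 3.410
ΔCt(PAX11 shRNA) = 24.840 − 20.110 = 4.730
ΔΔCt = 4.730 − 3.410 = 1.320
Fold change = 2^(−1.320) = 0.4005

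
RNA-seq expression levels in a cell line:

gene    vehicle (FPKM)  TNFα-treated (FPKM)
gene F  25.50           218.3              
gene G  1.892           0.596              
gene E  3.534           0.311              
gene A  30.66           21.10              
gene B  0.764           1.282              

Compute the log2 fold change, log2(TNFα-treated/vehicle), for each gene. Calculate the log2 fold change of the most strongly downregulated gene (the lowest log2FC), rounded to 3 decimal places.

log2(218.3/25.50) = 3.098  (gene F)
log2(0.596/1.892) = -1.667  (gene G)
log2(0.311/3.534) = -3.506  (gene E)
log2(21.10/30.66) = -0.539  (gene A)
log2(1.282/0.764) = 0.747  (gene B)
gene E is most strongly downregulated.

-3.506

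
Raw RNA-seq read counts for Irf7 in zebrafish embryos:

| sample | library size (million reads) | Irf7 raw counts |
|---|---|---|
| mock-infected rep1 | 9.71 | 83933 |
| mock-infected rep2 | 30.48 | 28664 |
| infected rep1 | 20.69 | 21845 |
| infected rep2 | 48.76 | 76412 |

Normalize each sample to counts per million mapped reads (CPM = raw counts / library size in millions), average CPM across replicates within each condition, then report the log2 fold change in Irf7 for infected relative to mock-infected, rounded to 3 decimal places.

CPM(mock-infected rep1) = 83933 / 9.71 = 8643.9753
CPM(mock-infected rep2) = 28664 / 30.48 = 940.4199
CPM(infected rep1) = 21845 / 20.69 = 1055.8241
CPM(infected rep2) = 76412 / 48.76 = 1567.1042
mean CPM(mock-infected) = 4792.1976; mean CPM(infected) = 1311.4641
Fold change = 1311.4641 / 4792.1976 = 0.27367
log2(0.27367) = -1.8695

-1.870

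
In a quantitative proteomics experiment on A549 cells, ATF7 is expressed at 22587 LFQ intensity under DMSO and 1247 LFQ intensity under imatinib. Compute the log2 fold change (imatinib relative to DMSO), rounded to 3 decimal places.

Fold change = 1247 / 22587 = 0.0552
log2(0.0552) = -4.1790

-4.179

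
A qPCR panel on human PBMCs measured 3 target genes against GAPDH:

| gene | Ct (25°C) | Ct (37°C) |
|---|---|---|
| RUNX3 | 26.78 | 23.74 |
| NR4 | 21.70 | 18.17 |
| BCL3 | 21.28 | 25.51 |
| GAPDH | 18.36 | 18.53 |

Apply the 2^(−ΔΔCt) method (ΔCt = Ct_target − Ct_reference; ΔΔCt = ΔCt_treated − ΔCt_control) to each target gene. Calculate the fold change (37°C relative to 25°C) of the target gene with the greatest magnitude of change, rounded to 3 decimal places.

RUNX3: ΔΔCt = (23.74−18.53) − (26.78−18.36) = 5.21 − 8.42 = -3.21; fold change = 2^3.21 = 9.254
NR4: ΔΔCt = (18.17−18.53) − (21.70−18.36) = -0.36 − 3.34 = -3.70; fold change = 2^3.70 = 12.996
BCL3: ΔΔCt = (25.51−18.53) − (21.28−18.36) = 6.98 − 2.92 = 4.06; fold change = 2^-4.06 = 0.060
BCL3 has the largest |ΔΔCt| = 4.06.

0.060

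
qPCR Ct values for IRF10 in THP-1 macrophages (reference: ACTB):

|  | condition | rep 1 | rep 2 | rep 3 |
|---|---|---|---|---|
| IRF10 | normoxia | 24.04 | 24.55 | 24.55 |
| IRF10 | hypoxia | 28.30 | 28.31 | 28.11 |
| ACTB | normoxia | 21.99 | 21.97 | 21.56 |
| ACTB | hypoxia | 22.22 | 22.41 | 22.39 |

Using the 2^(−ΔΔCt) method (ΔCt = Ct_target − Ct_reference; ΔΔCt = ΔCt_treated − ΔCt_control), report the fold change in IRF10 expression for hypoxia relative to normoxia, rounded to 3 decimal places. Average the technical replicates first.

Mean Ct: IRF10 normoxia 24.380; IRF10 hypoxia 28.240; ACTB normoxia 21.840; ACTB hypoxia 22.340
ΔCt(normoxia) = 24.380 − 21.840 = 2.540
ΔCt(hypoxia) = 28.240 − 22.340 = 5.900
ΔΔCt = 5.900 − 2.540 = 3.360
Fold change = 2^(−3.360) = 0.0974

0.097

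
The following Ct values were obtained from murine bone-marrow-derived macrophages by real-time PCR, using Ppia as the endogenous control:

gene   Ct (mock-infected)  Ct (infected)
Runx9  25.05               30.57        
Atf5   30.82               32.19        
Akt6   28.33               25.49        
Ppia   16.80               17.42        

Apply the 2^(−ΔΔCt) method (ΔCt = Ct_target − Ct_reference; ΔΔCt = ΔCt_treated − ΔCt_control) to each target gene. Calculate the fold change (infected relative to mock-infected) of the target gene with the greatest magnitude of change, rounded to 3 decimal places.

0.033

Runx9: ΔΔCt = (30.57−17.42) − (25.05−16.80) = 13.15 − 8.25 = 4.90; fold change = 2^-4.90 = 0.033
Atf5: ΔΔCt = (32.19−17.42) − (30.82−16.80) = 14.77 − 14.02 = 0.75; fold change = 2^-0.75 = 0.595
Akt6: ΔΔCt = (25.49−17.42) − (28.33−16.80) = 8.07 − 11.53 = -3.46; fold change = 2^3.46 = 11.004
Runx9 has the largest |ΔΔCt| = 4.90.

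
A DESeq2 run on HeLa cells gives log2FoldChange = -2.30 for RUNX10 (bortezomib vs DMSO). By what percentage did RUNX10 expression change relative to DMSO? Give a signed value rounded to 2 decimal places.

-79.69%

Fold change = 2^(-2.30) = 0.2031
Percent change = (FC − 1) × 100% = (0.2031 − 1) × 100 = -79.69%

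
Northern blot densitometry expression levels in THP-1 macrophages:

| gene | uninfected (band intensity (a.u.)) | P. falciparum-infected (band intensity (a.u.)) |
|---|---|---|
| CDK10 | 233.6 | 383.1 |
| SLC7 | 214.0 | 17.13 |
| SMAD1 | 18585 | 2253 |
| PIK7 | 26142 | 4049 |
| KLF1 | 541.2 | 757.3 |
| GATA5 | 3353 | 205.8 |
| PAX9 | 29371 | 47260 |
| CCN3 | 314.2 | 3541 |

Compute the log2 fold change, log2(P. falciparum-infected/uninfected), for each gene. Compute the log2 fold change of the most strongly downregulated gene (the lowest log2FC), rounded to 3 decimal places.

-4.026

log2(383.1/233.6) = 0.714  (CDK10)
log2(17.13/214.0) = -3.643  (SLC7)
log2(2253/18585) = -3.044  (SMAD1)
log2(4049/26142) = -2.691  (PIK7)
log2(757.3/541.2) = 0.485  (KLF1)
log2(205.8/3353) = -4.026  (GATA5)
log2(47260/29371) = 0.686  (PAX9)
log2(3541/314.2) = 3.494  (CCN3)
GATA5 is most strongly downregulated.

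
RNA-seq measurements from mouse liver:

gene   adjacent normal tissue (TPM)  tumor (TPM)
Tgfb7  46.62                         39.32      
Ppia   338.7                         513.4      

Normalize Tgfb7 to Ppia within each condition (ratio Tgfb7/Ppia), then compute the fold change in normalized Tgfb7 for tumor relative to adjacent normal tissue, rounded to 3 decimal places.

0.556

Tgfb7/Ppia (adjacent normal tissue) = 46.62 / 338.7 = 0.13764
Tgfb7/Ppia (tumor) = 39.32 / 513.4 = 0.076587
Fold change = 0.076587 / 0.13764 = 0.5564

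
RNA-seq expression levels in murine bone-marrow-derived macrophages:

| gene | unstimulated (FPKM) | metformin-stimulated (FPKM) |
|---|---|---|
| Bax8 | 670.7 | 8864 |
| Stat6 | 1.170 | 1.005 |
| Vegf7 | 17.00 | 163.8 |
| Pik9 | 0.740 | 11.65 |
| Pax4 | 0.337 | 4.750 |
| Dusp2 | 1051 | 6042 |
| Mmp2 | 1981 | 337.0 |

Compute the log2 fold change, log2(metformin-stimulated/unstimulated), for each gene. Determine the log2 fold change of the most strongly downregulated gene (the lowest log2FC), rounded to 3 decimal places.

-2.555

log2(8864/670.7) = 3.724  (Bax8)
log2(1.005/1.170) = -0.219  (Stat6)
log2(163.8/17.00) = 3.268  (Vegf7)
log2(11.65/0.740) = 3.977  (Pik9)
log2(4.750/0.337) = 3.817  (Pax4)
log2(6042/1051) = 2.523  (Dusp2)
log2(337.0/1981) = -2.555  (Mmp2)
Mmp2 is most strongly downregulated.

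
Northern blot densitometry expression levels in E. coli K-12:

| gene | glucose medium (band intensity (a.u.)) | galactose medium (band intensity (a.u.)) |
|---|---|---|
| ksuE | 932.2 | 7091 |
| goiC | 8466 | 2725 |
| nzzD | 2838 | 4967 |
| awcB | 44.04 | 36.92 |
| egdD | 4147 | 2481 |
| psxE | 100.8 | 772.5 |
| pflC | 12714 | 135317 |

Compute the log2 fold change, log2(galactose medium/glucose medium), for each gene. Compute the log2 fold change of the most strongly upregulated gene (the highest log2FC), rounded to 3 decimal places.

log2(7091/932.2) = 2.927  (ksuE)
log2(2725/8466) = -1.635  (goiC)
log2(4967/2838) = 0.808  (nzzD)
log2(36.92/44.04) = -0.254  (awcB)
log2(2481/4147) = -0.741  (egdD)
log2(772.5/100.8) = 2.938  (psxE)
log2(135317/12714) = 3.412  (pflC)
pflC is most strongly upregulated.

3.412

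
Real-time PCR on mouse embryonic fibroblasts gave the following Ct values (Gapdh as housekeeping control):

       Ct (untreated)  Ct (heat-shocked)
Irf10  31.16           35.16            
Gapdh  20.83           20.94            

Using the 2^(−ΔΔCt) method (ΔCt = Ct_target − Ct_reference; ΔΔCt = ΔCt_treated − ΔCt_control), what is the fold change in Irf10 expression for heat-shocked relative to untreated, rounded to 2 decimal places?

0.07

ΔCt(untreated) = 31.160 − 20.830 = 10.330
ΔCt(heat-shocked) = 35.160 − 20.940 = 14.220
ΔΔCt = 14.220 − 10.330 = 3.890
Fold change = 2^(−3.890) = 0.067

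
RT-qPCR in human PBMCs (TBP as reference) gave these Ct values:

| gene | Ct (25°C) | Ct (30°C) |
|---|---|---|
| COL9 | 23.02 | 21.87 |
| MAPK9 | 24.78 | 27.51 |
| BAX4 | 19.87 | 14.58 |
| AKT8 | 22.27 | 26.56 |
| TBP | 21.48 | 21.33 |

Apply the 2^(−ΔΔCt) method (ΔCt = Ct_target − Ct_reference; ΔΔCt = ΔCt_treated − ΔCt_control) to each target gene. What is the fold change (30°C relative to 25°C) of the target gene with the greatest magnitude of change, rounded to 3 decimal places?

35.261

COL9: ΔΔCt = (21.87−21.33) − (23.02−21.48) = 0.54 − 1.54 = -1.00; fold change = 2^1.00 = 2.000
MAPK9: ΔΔCt = (27.51−21.33) − (24.78−21.48) = 6.18 − 3.30 = 2.88; fold change = 2^-2.88 = 0.136
BAX4: ΔΔCt = (14.58−21.33) − (19.87−21.48) = -6.75 − (-1.61) = -5.14; fold change = 2^5.14 = 35.261
AKT8: ΔΔCt = (26.56−21.33) − (22.27−21.48) = 5.23 − 0.79 = 4.44; fold change = 2^-4.44 = 0.046
BAX4 has the largest |ΔΔCt| = 5.14.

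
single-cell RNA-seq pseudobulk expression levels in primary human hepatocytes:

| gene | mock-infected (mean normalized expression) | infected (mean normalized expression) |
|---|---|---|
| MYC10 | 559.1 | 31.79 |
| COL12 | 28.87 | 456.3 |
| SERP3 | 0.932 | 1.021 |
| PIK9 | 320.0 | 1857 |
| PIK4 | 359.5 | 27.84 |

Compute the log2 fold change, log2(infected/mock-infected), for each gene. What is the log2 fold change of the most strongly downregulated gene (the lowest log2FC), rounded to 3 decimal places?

log2(31.79/559.1) = -4.136  (MYC10)
log2(456.3/28.87) = 3.982  (COL12)
log2(1.021/0.932) = 0.132  (SERP3)
log2(1857/320.0) = 2.537  (PIK9)
log2(27.84/359.5) = -3.691  (PIK4)
MYC10 is most strongly downregulated.

-4.136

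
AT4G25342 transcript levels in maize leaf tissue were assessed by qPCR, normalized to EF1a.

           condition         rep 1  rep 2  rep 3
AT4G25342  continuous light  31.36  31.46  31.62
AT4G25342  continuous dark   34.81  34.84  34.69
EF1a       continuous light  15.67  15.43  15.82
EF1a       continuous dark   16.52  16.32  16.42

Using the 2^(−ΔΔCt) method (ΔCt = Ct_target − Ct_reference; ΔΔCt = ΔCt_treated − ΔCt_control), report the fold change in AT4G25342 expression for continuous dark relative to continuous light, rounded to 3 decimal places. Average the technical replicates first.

0.174

Mean Ct: AT4G25342 continuous light 31.480; AT4G25342 continuous dark 34.780; EF1a continuous light 15.640; EF1a continuous dark 16.420
ΔCt(continuous light) = 31.480 − 15.640 = 15.840
ΔCt(continuous dark) = 34.780 − 16.420 = 18.360
ΔΔCt = 18.360 − 15.840 = 2.520
Fold change = 2^(−2.520) = 0.1743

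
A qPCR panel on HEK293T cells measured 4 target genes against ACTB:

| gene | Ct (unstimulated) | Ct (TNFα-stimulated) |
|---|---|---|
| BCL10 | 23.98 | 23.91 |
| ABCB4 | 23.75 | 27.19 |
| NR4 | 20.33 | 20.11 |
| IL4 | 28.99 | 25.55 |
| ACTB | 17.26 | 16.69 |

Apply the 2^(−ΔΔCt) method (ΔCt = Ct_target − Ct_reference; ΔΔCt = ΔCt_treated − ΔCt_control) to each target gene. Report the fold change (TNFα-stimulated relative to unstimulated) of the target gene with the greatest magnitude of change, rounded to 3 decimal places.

BCL10: ΔΔCt = (23.91−16.69) − (23.98−17.26) = 7.22 − 6.72 = 0.50; fold change = 2^-0.50 = 0.707
ABCB4: ΔΔCt = (27.19−16.69) − (23.75−17.26) = 10.50 − 6.49 = 4.01; fold change = 2^-4.01 = 0.062
NR4: ΔΔCt = (20.11−16.69) − (20.33−17.26) = 3.42 − 3.07 = 0.35; fold change = 2^-0.35 = 0.785
IL4: ΔΔCt = (25.55−16.69) − (28.99−17.26) = 8.86 − 11.73 = -2.87; fold change = 2^2.87 = 7.311
ABCB4 has the largest |ΔΔCt| = 4.01.

0.062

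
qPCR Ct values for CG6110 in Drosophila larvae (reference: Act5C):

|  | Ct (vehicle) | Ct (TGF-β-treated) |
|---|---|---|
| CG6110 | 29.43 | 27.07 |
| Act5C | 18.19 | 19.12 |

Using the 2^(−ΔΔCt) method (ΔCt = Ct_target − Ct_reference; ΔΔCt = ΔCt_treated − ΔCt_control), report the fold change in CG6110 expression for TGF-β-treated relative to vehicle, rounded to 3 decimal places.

ΔCt(vehicle) = 29.430 − 18.190 = 11.240
ΔCt(TGF-β-treated) = 27.070 − 19.120 = 7.950
ΔΔCt = 7.950 − 11.240 = -3.290
Fold change = 2^(−(-3.290)) = 2^3.290 = 9.7811

9.781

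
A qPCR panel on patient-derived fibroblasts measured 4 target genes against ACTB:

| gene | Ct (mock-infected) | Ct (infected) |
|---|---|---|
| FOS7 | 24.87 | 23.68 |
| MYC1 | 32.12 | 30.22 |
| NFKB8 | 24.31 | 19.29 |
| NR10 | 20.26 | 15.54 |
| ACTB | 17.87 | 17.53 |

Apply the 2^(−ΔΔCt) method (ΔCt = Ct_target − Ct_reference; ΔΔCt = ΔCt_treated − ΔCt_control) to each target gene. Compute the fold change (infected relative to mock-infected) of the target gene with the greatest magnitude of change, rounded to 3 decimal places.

FOS7: ΔΔCt = (23.68−17.53) − (24.87−17.87) = 6.15 − 7.00 = -0.85; fold change = 2^0.85 = 1.803
MYC1: ΔΔCt = (30.22−17.53) − (32.12−17.87) = 12.69 − 14.25 = -1.56; fold change = 2^1.56 = 2.949
NFKB8: ΔΔCt = (19.29−17.53) − (24.31−17.87) = 1.76 − 6.44 = -4.68; fold change = 2^4.68 = 25.634
NR10: ΔΔCt = (15.54−17.53) − (20.26−17.87) = -1.99 − 2.39 = -4.38; fold change = 2^4.38 = 20.821
NFKB8 has the largest |ΔΔCt| = 4.68.

25.634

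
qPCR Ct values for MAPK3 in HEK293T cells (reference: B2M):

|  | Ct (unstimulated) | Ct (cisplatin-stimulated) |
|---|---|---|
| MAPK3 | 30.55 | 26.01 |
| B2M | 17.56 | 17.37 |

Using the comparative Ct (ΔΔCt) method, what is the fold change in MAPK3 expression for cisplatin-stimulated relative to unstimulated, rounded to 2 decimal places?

20.39

ΔCt(unstimulated) = 30.550 − 17.560 = 12.990
ΔCt(cisplatin-stimulated) = 26.010 − 17.370 = 8.640
ΔΔCt = 8.640 − 12.990 = -4.350
Fold change = 2^(−(-4.350)) = 2^4.350 = 20.393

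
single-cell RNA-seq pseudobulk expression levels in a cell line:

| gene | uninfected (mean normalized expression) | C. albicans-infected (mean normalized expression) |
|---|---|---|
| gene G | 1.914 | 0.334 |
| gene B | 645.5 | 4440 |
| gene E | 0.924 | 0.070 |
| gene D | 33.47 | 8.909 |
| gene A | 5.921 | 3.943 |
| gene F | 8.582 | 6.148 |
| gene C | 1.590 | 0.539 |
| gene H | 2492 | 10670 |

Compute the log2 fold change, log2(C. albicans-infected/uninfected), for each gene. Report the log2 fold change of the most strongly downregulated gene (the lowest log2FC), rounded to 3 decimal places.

-3.722

log2(0.334/1.914) = -2.519  (gene G)
log2(4440/645.5) = 2.782  (gene B)
log2(0.070/0.924) = -3.722  (gene E)
log2(8.909/33.47) = -1.910  (gene D)
log2(3.943/5.921) = -0.587  (gene A)
log2(6.148/8.582) = -0.481  (gene F)
log2(0.539/1.590) = -1.561  (gene C)
log2(10670/2492) = 2.098  (gene H)
gene E is most strongly downregulated.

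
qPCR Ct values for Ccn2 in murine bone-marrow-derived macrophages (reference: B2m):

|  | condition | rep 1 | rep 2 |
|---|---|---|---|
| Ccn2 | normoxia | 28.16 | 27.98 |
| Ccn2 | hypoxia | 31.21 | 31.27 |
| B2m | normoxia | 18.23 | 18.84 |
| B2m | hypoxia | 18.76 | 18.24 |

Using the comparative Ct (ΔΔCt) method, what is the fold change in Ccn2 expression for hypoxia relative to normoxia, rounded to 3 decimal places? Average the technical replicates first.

Mean Ct: Ccn2 normoxia 28.070; Ccn2 hypoxia 31.240; B2m normoxia 18.535; B2m hypoxia 18.500
ΔCt(normoxia) = 28.070 − 18.535 = 9.535
ΔCt(hypoxia) = 31.240 − 18.500 = 12.740
ΔΔCt = 12.740 − 9.535 = 3.205
Fold change = 2^(−3.205) = 0.1084

0.108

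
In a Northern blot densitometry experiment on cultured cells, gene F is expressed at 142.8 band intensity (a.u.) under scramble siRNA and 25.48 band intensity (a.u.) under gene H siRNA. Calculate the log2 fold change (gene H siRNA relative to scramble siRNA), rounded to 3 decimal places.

Fold change = 25.48 / 142.8 = 0.1784
log2(0.1784) = -2.4866

-2.487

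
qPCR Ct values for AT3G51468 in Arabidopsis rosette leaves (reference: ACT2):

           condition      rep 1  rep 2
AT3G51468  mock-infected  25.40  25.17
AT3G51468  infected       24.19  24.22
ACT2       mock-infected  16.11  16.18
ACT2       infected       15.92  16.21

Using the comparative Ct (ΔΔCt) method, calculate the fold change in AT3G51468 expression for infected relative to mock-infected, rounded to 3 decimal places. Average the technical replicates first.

Mean Ct: AT3G51468 mock-infected 25.285; AT3G51468 infected 24.205; ACT2 mock-infected 16.145; ACT2 infected 16.065
ΔCt(mock-infected) = 25.285 − 16.145 = 9.140
ΔCt(infected) = 24.205 − 16.065 = 8.140
ΔΔCt = 8.140 − 9.140 = -1.000
Fold change = 2^(−(-1.000)) = 2^1.000 = 2.0000

2.000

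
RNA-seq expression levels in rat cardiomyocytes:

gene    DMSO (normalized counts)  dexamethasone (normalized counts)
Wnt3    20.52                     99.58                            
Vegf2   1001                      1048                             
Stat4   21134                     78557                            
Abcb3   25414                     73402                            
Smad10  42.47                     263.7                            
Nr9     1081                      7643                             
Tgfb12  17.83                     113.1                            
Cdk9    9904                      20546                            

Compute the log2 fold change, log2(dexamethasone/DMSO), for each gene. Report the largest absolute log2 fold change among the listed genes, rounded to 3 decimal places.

log2(99.58/20.52) = 2.279  (Wnt3)
log2(1048/1001) = 0.066  (Vegf2)
log2(78557/21134) = 1.894  (Stat4)
log2(73402/25414) = 1.530  (Abcb3)
log2(263.7/42.47) = 2.634  (Smad10)
log2(7643/1081) = 2.822  (Nr9)
log2(113.1/17.83) = 2.665  (Tgfb12)
log2(20546/9904) = 1.053  (Cdk9)
The largest magnitude belongs to Nr9.

2.822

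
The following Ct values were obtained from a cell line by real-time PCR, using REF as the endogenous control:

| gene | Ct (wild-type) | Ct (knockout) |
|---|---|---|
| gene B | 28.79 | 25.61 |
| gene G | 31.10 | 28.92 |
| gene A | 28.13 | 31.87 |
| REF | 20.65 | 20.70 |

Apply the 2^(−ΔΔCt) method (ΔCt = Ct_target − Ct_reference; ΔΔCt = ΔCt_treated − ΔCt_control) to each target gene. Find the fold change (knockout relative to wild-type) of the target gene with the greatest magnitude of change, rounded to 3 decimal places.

gene B: ΔΔCt = (25.61−20.70) − (28.79−20.65) = 4.91 − 8.14 = -3.23; fold change = 2^3.23 = 9.383
gene G: ΔΔCt = (28.92−20.70) − (31.10−20.65) = 8.22 − 10.45 = -2.23; fold change = 2^2.23 = 4.691
gene A: ΔΔCt = (31.87−20.70) − (28.13−20.65) = 11.17 − 7.48 = 3.69; fold change = 2^-3.69 = 0.077
gene A has the largest |ΔΔCt| = 3.69.

0.077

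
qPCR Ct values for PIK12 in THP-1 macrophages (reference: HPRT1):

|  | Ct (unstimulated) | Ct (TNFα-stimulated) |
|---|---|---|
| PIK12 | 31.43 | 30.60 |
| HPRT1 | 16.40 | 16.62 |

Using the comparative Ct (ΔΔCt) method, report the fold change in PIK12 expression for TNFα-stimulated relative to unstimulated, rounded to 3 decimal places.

2.071

ΔCt(unstimulated) = 31.430 − 16.400 = 15.030
ΔCt(TNFα-stimulated) = 30.600 − 16.620 = 13.980
ΔΔCt = 13.980 − 15.030 = -1.050
Fold change = 2^(−(-1.050)) = 2^1.050 = 2.0705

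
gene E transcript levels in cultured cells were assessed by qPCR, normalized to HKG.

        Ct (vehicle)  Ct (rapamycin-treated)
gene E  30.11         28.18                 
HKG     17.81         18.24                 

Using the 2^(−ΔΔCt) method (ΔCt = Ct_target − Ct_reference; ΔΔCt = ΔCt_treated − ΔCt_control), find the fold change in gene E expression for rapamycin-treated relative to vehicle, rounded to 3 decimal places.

ΔCt(vehicle) = 30.110 − 17.810 = 12.300
ΔCt(rapamycin-treated) = 28.180 − 18.240 = 9.940
ΔΔCt = 9.940 − 12.300 = -2.360
Fold change = 2^(−(-2.360)) = 2^2.360 = 5.1337

5.134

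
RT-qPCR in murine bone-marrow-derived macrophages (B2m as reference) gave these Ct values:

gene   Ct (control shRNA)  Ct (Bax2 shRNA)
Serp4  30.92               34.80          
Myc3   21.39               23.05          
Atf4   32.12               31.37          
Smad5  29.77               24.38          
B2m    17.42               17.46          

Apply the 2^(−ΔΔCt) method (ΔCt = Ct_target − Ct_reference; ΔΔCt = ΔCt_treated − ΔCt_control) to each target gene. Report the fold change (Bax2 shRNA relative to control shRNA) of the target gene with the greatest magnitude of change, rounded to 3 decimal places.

43.111

Serp4: ΔΔCt = (34.80−17.46) − (30.92−17.42) = 17.34 − 13.50 = 3.84; fold change = 2^-3.84 = 0.070
Myc3: ΔΔCt = (23.05−17.46) − (21.39−17.42) = 5.59 − 3.97 = 1.62; fold change = 2^-1.62 = 0.325
Atf4: ΔΔCt = (31.37−17.46) − (32.12−17.42) = 13.91 − 14.70 = -0.79; fold change = 2^0.79 = 1.729
Smad5: ΔΔCt = (24.38−17.46) − (29.77−17.42) = 6.92 − 12.35 = -5.43; fold change = 2^5.43 = 43.111
Smad5 has the largest |ΔΔCt| = 5.43.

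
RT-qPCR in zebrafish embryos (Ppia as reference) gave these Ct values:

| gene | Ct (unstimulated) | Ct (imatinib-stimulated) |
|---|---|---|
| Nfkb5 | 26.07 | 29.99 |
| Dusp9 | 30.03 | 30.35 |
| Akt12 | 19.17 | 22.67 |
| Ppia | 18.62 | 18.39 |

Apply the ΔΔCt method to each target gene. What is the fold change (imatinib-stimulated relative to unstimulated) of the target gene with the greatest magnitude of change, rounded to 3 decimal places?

0.056

Nfkb5: ΔΔCt = (29.99−18.39) − (26.07−18.62) = 11.60 − 7.45 = 4.15; fold change = 2^-4.15 = 0.056
Dusp9: ΔΔCt = (30.35−18.39) − (30.03−18.62) = 11.96 − 11.41 = 0.55; fold change = 2^-0.55 = 0.683
Akt12: ΔΔCt = (22.67−18.39) − (19.17−18.62) = 4.28 − 0.55 = 3.73; fold change = 2^-3.73 = 0.075
Nfkb5 has the largest |ΔΔCt| = 4.15.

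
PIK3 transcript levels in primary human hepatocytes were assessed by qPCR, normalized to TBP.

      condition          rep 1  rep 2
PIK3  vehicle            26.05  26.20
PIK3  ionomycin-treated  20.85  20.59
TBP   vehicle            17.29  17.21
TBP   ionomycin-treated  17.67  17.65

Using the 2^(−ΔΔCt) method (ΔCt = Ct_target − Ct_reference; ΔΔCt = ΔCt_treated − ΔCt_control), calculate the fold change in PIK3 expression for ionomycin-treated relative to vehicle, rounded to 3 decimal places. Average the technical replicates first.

56.298

Mean Ct: PIK3 vehicle 26.125; PIK3 ionomycin-treated 20.720; TBP vehicle 17.250; TBP ionomycin-treated 17.660
ΔCt(vehicle) = 26.125 − 17.250 = 8.875
ΔCt(ionomycin-treated) = 20.720 − 17.660 = 3.060
ΔΔCt = 3.060 − 8.875 = -5.815
Fold change = 2^(−(-5.815)) = 2^5.815 = 56.2975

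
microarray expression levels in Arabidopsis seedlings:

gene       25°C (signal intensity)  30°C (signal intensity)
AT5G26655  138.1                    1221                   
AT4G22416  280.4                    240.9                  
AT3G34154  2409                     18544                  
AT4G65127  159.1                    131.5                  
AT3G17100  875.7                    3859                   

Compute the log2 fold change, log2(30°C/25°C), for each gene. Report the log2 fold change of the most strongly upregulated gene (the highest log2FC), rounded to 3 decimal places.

log2(1221/138.1) = 3.144  (AT5G26655)
log2(240.9/280.4) = -0.219  (AT4G22416)
log2(18544/2409) = 2.944  (AT3G34154)
log2(131.5/159.1) = -0.275  (AT4G65127)
log2(3859/875.7) = 2.140  (AT3G17100)
AT5G26655 is most strongly upregulated.

3.144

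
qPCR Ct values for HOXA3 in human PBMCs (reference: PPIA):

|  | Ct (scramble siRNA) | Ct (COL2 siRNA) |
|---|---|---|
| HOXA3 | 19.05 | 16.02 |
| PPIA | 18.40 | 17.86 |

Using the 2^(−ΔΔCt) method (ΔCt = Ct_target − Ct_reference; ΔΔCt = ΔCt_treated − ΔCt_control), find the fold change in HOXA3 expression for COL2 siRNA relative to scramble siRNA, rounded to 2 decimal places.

ΔCt(scramble siRNA) = 19.050 − 18.400 = 0.650
ΔCt(COL2 siRNA) = 16.020 − 17.860 = -1.840
ΔΔCt = -1.840 − 0.650 = -2.490
Fold change = 2^(−(-2.490)) = 2^2.490 = 5.618

5.62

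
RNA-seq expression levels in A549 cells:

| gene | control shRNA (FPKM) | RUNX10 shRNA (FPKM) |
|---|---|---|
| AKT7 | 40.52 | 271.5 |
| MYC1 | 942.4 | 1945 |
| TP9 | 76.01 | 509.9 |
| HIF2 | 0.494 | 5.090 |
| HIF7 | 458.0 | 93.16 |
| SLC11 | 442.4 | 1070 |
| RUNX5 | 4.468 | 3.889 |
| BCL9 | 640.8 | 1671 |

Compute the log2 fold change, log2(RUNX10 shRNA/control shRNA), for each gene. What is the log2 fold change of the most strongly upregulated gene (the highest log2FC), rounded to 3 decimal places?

3.365

log2(271.5/40.52) = 2.744  (AKT7)
log2(1945/942.4) = 1.045  (MYC1)
log2(509.9/76.01) = 2.746  (TP9)
log2(5.090/0.494) = 3.365  (HIF2)
log2(93.16/458.0) = -2.298  (HIF7)
log2(1070/442.4) = 1.274  (SLC11)
log2(3.889/4.468) = -0.200  (RUNX5)
log2(1671/640.8) = 1.383  (BCL9)
HIF2 is most strongly upregulated.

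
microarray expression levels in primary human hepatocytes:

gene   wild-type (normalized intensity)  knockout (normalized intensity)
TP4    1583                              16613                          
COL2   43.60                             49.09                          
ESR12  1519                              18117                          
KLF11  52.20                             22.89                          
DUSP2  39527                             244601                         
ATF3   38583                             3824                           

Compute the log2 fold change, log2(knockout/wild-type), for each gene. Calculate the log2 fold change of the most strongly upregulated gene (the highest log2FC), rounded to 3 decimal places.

log2(16613/1583) = 3.392  (TP4)
log2(49.09/43.60) = 0.171  (COL2)
log2(18117/1519) = 3.576  (ESR12)
log2(22.89/52.20) = -1.189  (KLF11)
log2(244601/39527) = 2.630  (DUSP2)
log2(3824/38583) = -3.335  (ATF3)
ESR12 is most strongly upregulated.

3.576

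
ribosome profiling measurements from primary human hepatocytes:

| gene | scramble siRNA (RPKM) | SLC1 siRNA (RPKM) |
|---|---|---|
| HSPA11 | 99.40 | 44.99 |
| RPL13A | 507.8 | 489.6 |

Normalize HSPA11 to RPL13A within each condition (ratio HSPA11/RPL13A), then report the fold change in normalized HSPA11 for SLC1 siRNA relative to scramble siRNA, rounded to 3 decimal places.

0.469

HSPA11/RPL13A (scramble siRNA) = 99.40 / 507.8 = 0.19575
HSPA11/RPL13A (SLC1 siRNA) = 44.99 / 489.6 = 0.091891
Fold change = 0.091891 / 0.19575 = 0.4694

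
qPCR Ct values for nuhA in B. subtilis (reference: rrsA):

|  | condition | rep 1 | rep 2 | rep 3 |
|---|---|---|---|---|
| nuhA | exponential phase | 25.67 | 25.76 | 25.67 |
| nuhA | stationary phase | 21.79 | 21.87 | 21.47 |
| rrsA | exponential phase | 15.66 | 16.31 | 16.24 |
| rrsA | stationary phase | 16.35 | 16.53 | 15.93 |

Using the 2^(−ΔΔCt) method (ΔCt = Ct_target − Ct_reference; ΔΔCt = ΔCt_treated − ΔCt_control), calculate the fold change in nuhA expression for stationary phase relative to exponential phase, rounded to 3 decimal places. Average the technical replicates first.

Mean Ct: nuhA exponential phase 25.700; nuhA stationary phase 21.710; rrsA exponential phase 16.070; rrsA stationary phase 16.270
ΔCt(exponential phase) = 25.700 − 16.070 = 9.630
ΔCt(stationary phase) = 21.710 − 16.270 = 5.440
ΔΔCt = 5.440 − 9.630 = -4.190
Fold change = 2^(−(-4.190)) = 2^4.190 = 18.2522

18.252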